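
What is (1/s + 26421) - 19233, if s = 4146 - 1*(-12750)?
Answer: 121448449/16896 ≈ 7188.0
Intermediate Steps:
s = 16896 (s = 4146 + 12750 = 16896)
(1/s + 26421) - 19233 = (1/16896 + 26421) - 19233 = 446409217/16896 - 19233 = 121448449/16896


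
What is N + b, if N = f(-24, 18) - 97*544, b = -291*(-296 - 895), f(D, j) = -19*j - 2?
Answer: 293469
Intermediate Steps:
f(D, j) = -2 - 19*j
b = 346581 (b = -291*(-1191) = 346581)
N = -53112 (N = (-2 - 19*18) - 97*544 = (-2 - 342) - 52768 = -344 - 52768 = -53112)
N + b = -53112 + 346581 = 293469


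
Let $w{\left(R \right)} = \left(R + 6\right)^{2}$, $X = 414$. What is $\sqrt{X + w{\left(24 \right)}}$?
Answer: $3 \sqrt{146} \approx 36.249$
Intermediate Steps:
$w{\left(R \right)} = \left(6 + R\right)^{2}$
$\sqrt{X + w{\left(24 \right)}} = \sqrt{414 + \left(6 + 24\right)^{2}} = \sqrt{414 + 30^{2}} = \sqrt{414 + 900} = \sqrt{1314} = 3 \sqrt{146}$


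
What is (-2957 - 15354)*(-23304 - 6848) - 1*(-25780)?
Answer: 552139052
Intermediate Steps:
(-2957 - 15354)*(-23304 - 6848) - 1*(-25780) = -18311*(-30152) + 25780 = 552113272 + 25780 = 552139052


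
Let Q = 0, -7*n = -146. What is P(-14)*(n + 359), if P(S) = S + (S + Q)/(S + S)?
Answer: -71793/14 ≈ -5128.1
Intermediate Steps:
n = 146/7 (n = -⅐*(-146) = 146/7 ≈ 20.857)
P(S) = ½ + S (P(S) = S + (S + 0)/(S + S) = S + S/((2*S)) = S + S*(1/(2*S)) = S + ½ = ½ + S)
P(-14)*(n + 359) = (½ - 14)*(146/7 + 359) = -27/2*2659/7 = -71793/14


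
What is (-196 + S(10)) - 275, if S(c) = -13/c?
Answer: -4723/10 ≈ -472.30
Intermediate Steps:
(-196 + S(10)) - 275 = (-196 - 13/10) - 275 = -1973/10 - 275 = -4723/10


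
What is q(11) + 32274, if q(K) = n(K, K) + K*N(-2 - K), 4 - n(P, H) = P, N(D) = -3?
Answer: 32234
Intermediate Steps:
n(P, H) = 4 - P
q(K) = 4 - 4*K (q(K) = (4 - K) + K*(-3) = (4 - K) - 3*K = 4 - 4*K)
q(11) + 32274 = (4 - 4*11) + 32274 = (4 - 44) + 32274 = -40 + 32274 = 32234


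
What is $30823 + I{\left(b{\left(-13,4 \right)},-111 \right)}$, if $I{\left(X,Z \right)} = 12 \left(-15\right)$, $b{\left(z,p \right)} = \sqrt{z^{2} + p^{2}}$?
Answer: $30643$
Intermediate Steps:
$b{\left(z,p \right)} = \sqrt{p^{2} + z^{2}}$
$I{\left(X,Z \right)} = -180$
$30823 + I{\left(b{\left(-13,4 \right)},-111 \right)} = 30823 - 180 = 30643$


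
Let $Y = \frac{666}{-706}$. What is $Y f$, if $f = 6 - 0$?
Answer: $- \frac{1998}{353} \approx -5.6601$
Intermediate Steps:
$f = 6$ ($f = 6 + 0 = 6$)
$Y = - \frac{333}{353}$ ($Y = 666 \left(- \frac{1}{706}\right) = - \frac{333}{353} \approx -0.94334$)
$Y f = \left(- \frac{333}{353}\right) 6 = - \frac{1998}{353}$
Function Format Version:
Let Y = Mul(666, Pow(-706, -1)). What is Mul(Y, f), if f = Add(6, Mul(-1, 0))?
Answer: Rational(-1998, 353) ≈ -5.6601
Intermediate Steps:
f = 6 (f = Add(6, 0) = 6)
Y = Rational(-333, 353) (Y = Mul(666, Rational(-1, 706)) = Rational(-333, 353) ≈ -0.94334)
Mul(Y, f) = Mul(Rational(-333, 353), 6) = Rational(-1998, 353)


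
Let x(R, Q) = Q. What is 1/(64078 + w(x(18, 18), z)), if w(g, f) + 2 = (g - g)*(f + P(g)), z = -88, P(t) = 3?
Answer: 1/64076 ≈ 1.5606e-5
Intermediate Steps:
w(g, f) = -2 (w(g, f) = -2 + (g - g)*(f + 3) = -2 + 0*(3 + f) = -2 + 0 = -2)
1/(64078 + w(x(18, 18), z)) = 1/(64078 - 2) = 1/64076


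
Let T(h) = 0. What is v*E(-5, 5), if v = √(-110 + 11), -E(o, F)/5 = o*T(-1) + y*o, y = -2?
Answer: -150*I*√11 ≈ -497.49*I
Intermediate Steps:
E(o, F) = 10*o (E(o, F) = -5*(o*0 - 2*o) = -5*(0 - 2*o) = -(-10)*o = 10*o)
v = 3*I*√11 (v = √(-99) = 3*I*√11 ≈ 9.9499*I)
v*E(-5, 5) = (3*I*√11)*(10*(-5)) = (3*I*√11)*(-50) = -150*I*√11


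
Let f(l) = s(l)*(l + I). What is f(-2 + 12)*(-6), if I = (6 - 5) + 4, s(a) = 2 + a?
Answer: -1080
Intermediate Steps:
I = 5 (I = 1 + 4 = 5)
f(l) = (2 + l)*(5 + l) (f(l) = (2 + l)*(l + 5) = (2 + l)*(5 + l))
f(-2 + 12)*(-6) = ((2 + (-2 + 12))*(5 + (-2 + 12)))*(-6) = ((2 + 10)*(5 + 10))*(-6) = (12*15)*(-6) = 180*(-6) = -1080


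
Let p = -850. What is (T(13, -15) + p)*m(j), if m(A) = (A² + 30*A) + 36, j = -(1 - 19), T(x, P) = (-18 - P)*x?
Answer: -800100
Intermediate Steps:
T(x, P) = x*(-18 - P)
j = 18 (j = -1*(-18) = 18)
m(A) = 36 + A² + 30*A
(T(13, -15) + p)*m(j) = (-1*13*(18 - 15) - 850)*(36 + 18² + 30*18) = (-1*13*3 - 850)*(36 + 324 + 540) = (-39 - 850)*900 = -889*900 = -800100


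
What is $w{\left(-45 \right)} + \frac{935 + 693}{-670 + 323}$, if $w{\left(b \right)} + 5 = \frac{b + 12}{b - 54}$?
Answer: $- \frac{9742}{1041} \approx -9.3583$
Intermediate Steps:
$w{\left(b \right)} = -5 + \frac{12 + b}{-54 + b}$ ($w{\left(b \right)} = -5 + \frac{b + 12}{b - 54} = -5 + \frac{12 + b}{-54 + b}$)
$w{\left(-45 \right)} + \frac{935 + 693}{-670 + 323} = \frac{2 \left(141 - -90\right)}{-54 - 45} + \frac{935 + 693}{-670 + 323} = \frac{2 \left(141 + 90\right)}{-99} + \frac{1628}{-347} = 2 \left(- \frac{1}{99}\right) 231 + 1628 \left(- \frac{1}{347}\right) = - \frac{14}{3} - \frac{1628}{347} = - \frac{9742}{1041}$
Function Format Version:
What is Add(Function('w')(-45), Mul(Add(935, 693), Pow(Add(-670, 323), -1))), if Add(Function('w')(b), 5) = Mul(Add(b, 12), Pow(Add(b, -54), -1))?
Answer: Rational(-9742, 1041) ≈ -9.3583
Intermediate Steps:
Function('w')(b) = Add(-5, Mul(Pow(Add(-54, b), -1), Add(12, b))) (Function('w')(b) = Add(-5, Mul(Add(b, 12), Pow(Add(b, -54), -1))) = Add(-5, Mul(Add(12, b), Pow(Add(-54, b), -1))) = Add(-5, Mul(Pow(Add(-54, b), -1), Add(12, b))))
Add(Function('w')(-45), Mul(Add(935, 693), Pow(Add(-670, 323), -1))) = Add(Mul(2, Pow(Add(-54, -45), -1), Add(141, Mul(-2, -45))), Mul(Add(935, 693), Pow(Add(-670, 323), -1))) = Add(Mul(2, Pow(-99, -1), Add(141, 90)), Mul(1628, Pow(-347, -1))) = Add(Mul(2, Rational(-1, 99), 231), Mul(1628, Rational(-1, 347))) = Add(Rational(-14, 3), Rational(-1628, 347)) = Rational(-9742, 1041)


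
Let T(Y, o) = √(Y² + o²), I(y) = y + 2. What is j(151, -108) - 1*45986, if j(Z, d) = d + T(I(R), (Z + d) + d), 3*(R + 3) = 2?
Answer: -46094 + √38026/3 ≈ -46029.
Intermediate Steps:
R = -7/3 (R = -3 + (⅓)*2 = -3 + ⅔ = -7/3 ≈ -2.3333)
I(y) = 2 + y
j(Z, d) = d + √(⅑ + (Z + 2*d)²) (j(Z, d) = d + √((2 - 7/3)² + ((Z + d) + d)²) = d + √((-⅓)² + (Z + 2*d)²) = d + √(⅑ + (Z + 2*d)²))
j(151, -108) - 1*45986 = (-108 + √(1 + 9*(151 + 2*(-108))²)/3) - 1*45986 = (-108 + √(1 + 9*(151 - 216)²)/3) - 45986 = (-108 + √(1 + 9*(-65)²)/3) - 45986 = (-108 + √(1 + 9*4225)/3) - 45986 = (-108 + √(1 + 38025)/3) - 45986 = (-108 + √38026/3) - 45986 = -46094 + √38026/3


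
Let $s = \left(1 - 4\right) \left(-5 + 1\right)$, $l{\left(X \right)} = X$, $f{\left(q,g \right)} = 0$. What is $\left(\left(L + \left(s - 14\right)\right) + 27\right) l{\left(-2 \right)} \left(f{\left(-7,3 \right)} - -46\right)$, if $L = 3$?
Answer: $-2576$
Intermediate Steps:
$s = 12$ ($s = \left(-3\right) \left(-4\right) = 12$)
$\left(\left(L + \left(s - 14\right)\right) + 27\right) l{\left(-2 \right)} \left(f{\left(-7,3 \right)} - -46\right) = \left(\left(3 + \left(12 - 14\right)\right) + 27\right) \left(-2\right) \left(0 - -46\right) = \left(\left(3 - 2\right) + 27\right) \left(-2\right) \left(0 + 46\right) = \left(1 + 27\right) \left(-2\right) 46 = 28 \left(-2\right) 46 = \left(-56\right) 46 = -2576$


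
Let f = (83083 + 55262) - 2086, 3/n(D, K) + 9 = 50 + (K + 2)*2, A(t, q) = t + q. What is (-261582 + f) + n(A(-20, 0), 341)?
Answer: -91109818/727 ≈ -1.2532e+5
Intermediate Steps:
A(t, q) = q + t
n(D, K) = 3/(45 + 2*K) (n(D, K) = 3/(-9 + (50 + (K + 2)*2)) = 3/(-9 + (50 + (2 + K)*2)) = 3/(-9 + (50 + (4 + 2*K))) = 3/(-9 + (54 + 2*K)) = 3/(45 + 2*K))
f = 136259 (f = 138345 - 2086 = 136259)
(-261582 + f) + n(A(-20, 0), 341) = (-261582 + 136259) + 3/(45 + 2*341) = -125323 + 3/(45 + 682) = -125323 + 3/727 = -91109818/727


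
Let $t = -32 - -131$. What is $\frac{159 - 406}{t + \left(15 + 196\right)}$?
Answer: $- \frac{247}{310} \approx -0.79677$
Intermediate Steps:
$t = 99$ ($t = -32 + 131 = 99$)
$\frac{159 - 406}{t + \left(15 + 196\right)} = \frac{159 - 406}{99 + \left(15 + 196\right)} = - \frac{247}{99 + 211} = - \frac{247}{310}$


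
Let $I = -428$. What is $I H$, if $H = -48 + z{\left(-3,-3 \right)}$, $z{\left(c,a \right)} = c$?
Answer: $21828$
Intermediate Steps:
$H = -51$ ($H = -48 - 3 = -51$)
$I H = \left(-428\right) \left(-51\right) = 21828$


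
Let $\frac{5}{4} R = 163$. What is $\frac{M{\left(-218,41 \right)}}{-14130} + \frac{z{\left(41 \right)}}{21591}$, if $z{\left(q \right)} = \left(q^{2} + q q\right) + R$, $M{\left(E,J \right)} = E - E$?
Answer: $\frac{17462}{107955} \approx 0.16175$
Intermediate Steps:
$R = \frac{652}{5}$ ($R = \frac{4}{5} \cdot 163 = \frac{652}{5} \approx 130.4$)
$M{\left(E,J \right)} = 0$
$z{\left(q \right)} = \frac{652}{5} + 2 q^{2}$ ($z{\left(q \right)} = \left(q^{2} + q q\right) + \frac{652}{5} = \left(q^{2} + q^{2}\right) + \frac{652}{5} = 2 q^{2} + \frac{652}{5} = \frac{652}{5} + 2 q^{2}$)
$\frac{M{\left(-218,41 \right)}}{-14130} + \frac{z{\left(41 \right)}}{21591} = \frac{0}{-14130} + \frac{\frac{652}{5} + 2 \cdot 41^{2}}{21591} = 0 \left(- \frac{1}{14130}\right) + \left(\frac{652}{5} + 2 \cdot 1681\right) \frac{1}{21591} = 0 + \left(\frac{652}{5} + 3362\right) \frac{1}{21591} = 0 + \frac{17462}{5} \cdot \frac{1}{21591} = 0 + \frac{17462}{107955} = \frac{17462}{107955}$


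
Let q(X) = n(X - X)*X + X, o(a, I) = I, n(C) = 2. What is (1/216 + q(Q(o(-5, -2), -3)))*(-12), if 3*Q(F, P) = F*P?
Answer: -1297/18 ≈ -72.056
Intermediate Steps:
Q(F, P) = F*P/3 (Q(F, P) = (F*P)/3 = F*P/3)
q(X) = 3*X (q(X) = 2*X + X = 3*X)
(1/216 + q(Q(o(-5, -2), -3)))*(-12) = (1/216 + 3*((⅓)*(-2)*(-3)))*(-12) = (1/216 + 3*2)*(-12) = (1/216 + 6)*(-12) = (1297/216)*(-12) = -1297/18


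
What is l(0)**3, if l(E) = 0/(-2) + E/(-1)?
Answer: 0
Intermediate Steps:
l(E) = -E (l(E) = 0*(-1/2) + E*(-1) = 0 - E = -E)
l(0)**3 = (-1*0)**3 = 0**3 = 0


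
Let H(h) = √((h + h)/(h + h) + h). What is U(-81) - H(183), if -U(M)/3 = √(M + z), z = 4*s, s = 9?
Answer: -2*√46 - 9*I*√5 ≈ -13.565 - 20.125*I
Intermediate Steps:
H(h) = √(1 + h) (H(h) = √((2*h)/((2*h)) + h) = √((2*h)*(1/(2*h)) + h) = √(1 + h))
z = 36 (z = 4*9 = 36)
U(M) = -3*√(36 + M) (U(M) = -3*√(M + 36) = -3*√(36 + M))
U(-81) - H(183) = -3*√(36 - 81) - √(1 + 183) = -9*I*√5 - √184 = -9*I*√5 - 2*√46 = -2*√46 - 9*I*√5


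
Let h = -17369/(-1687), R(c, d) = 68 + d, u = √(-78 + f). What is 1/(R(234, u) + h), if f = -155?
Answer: 222827395/18109558002 - 2845969*I*√233/18109558002 ≈ 0.012304 - 0.0023988*I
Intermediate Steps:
u = I*√233 (u = √(-78 - 155) = √(-233) = I*√233 ≈ 15.264*I)
h = 17369/1687 (h = -17369*(-1/1687) = 17369/1687 ≈ 10.296)
1/(R(234, u) + h) = 1/((68 + I*√233) + 17369/1687) = 1/(132085/1687 + I*√233)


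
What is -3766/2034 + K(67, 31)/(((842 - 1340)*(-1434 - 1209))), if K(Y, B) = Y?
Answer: -275373647/148732182 ≈ -1.8515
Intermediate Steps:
-3766/2034 + K(67, 31)/(((842 - 1340)*(-1434 - 1209))) = -3766/2034 + 67/(((842 - 1340)*(-1434 - 1209))) = -3766*1/2034 + 67/((-498*(-2643))) = -1883/1017 + 67/1316214 = -275373647/148732182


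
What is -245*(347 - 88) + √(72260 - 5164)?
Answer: -63455 + 2*√16774 ≈ -63196.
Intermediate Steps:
-245*(347 - 88) + √(72260 - 5164) = -245*259 + √67096 = -63455 + 2*√16774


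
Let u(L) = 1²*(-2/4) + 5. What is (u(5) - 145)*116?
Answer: -16298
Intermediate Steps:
u(L) = 9/2 (u(L) = 1*(-2*¼) + 5 = 1*(-½) + 5 = -½ + 5 = 9/2)
(u(5) - 145)*116 = (9/2 - 145)*116 = -281/2*116 = -16298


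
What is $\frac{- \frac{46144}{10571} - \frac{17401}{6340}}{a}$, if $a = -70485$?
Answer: $\frac{158832977}{1574638189300} \approx 0.00010087$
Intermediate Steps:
$\frac{- \frac{46144}{10571} - \frac{17401}{6340}}{a} = \frac{- \frac{46144}{10571} - \frac{17401}{6340}}{-70485} = \left(\left(-46144\right) \frac{1}{10571} - \frac{17401}{6340}\right) \left(- \frac{1}{70485}\right) = \left(- \frac{46144}{10571} - \frac{17401}{6340}\right) \left(- \frac{1}{70485}\right) = \left(- \frac{476498931}{67020140}\right) \left(- \frac{1}{70485}\right) = \frac{158832977}{1574638189300}$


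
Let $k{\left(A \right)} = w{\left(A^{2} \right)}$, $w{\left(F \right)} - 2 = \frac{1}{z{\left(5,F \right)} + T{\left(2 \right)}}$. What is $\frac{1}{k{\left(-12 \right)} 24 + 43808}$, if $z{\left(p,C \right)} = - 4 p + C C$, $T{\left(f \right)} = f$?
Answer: $\frac{3453}{151434772} \approx 2.2802 \cdot 10^{-5}$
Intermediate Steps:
$z{\left(p,C \right)} = C^{2} - 4 p$ ($z{\left(p,C \right)} = - 4 p + C^{2} = C^{2} - 4 p$)
$w{\left(F \right)} = 2 + \frac{1}{-18 + F^{2}}$ ($w{\left(F \right)} = 2 + \frac{1}{\left(F^{2} - 20\right) + 2} = 2 + \frac{1}{\left(-20 + F^{2}\right) + 2} = 2 + \frac{1}{-18 + F^{2}}$)
$k{\left(A \right)} = \frac{-35 + 2 A^{4}}{-18 + A^{4}}$ ($k{\left(A \right)} = \frac{-35 + 2 \left(A^{2}\right)^{2}}{-18 + \left(A^{2}\right)^{2}} = \frac{-35 + 2 A^{4}}{-18 + A^{4}}$)
$\frac{1}{k{\left(-12 \right)} 24 + 43808} = \frac{1}{\frac{-35 + 2 \left(-12\right)^{4}}{-18 + \left(-12\right)^{4}} \cdot 24 + 43808} = \frac{1}{\frac{-35 + 2 \cdot 20736}{-18 + 20736} \cdot 24 + 43808} = \frac{1}{\frac{-35 + 41472}{20718} \cdot 24 + 43808} = \frac{1}{\frac{1}{20718} \cdot 41437 \cdot 24 + 43808} = \frac{1}{\frac{41437}{20718} \cdot 24 + 43808} = \frac{1}{\frac{165748}{3453} + 43808} = \frac{1}{\frac{151434772}{3453}} = \frac{3453}{151434772}$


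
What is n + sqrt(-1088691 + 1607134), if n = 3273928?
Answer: 3273928 + sqrt(518443) ≈ 3.2746e+6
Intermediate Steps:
n + sqrt(-1088691 + 1607134) = 3273928 + sqrt(-1088691 + 1607134) = 3273928 + sqrt(518443)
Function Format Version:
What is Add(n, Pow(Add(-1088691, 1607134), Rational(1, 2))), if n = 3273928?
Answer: Add(3273928, Pow(518443, Rational(1, 2))) ≈ 3.2746e+6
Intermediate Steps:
Add(n, Pow(Add(-1088691, 1607134), Rational(1, 2))) = Add(3273928, Pow(Add(-1088691, 1607134), Rational(1, 2))) = Add(3273928, Pow(518443, Rational(1, 2)))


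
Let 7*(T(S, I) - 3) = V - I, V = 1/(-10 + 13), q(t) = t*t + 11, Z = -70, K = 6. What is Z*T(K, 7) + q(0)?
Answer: -397/3 ≈ -132.33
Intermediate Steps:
q(t) = 11 + t**2 (q(t) = t**2 + 11 = 11 + t**2)
V = 1/3 ≈ 0.33333
T(S, I) = 64/21 - I/7 (T(S, I) = 3 + (1/3 - I)/7 = 3 + (1/21 - I/7) = 64/21 - I/7)
Z*T(K, 7) + q(0) = -70*(64/21 - 1/7*7) + (11 + 0**2) = -70*(64/21 - 1) + (11 + 0) = -70*43/21 + 11 = -430/3 + 11 = -397/3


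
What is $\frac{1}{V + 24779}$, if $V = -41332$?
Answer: $- \frac{1}{16553} \approx -6.0412 \cdot 10^{-5}$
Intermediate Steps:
$\frac{1}{V + 24779} = \frac{1}{-41332 + 24779} = \frac{1}{-16553} = - \frac{1}{16553}$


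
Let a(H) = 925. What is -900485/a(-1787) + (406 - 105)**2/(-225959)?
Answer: -1100305384/1129795 ≈ -973.90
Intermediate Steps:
-900485/a(-1787) + (406 - 105)**2/(-225959) = -900485/925 + (406 - 105)**2/(-225959) = -900485*1/925 + 301**2*(-1/225959) = -180097/185 + 90601*(-1/225959) = -180097/185 - 90601/225959 = -1100305384/1129795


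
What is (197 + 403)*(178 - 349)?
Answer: -102600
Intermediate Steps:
(197 + 403)*(178 - 349) = 600*(-171) = -102600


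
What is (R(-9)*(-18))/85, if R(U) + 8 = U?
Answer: 18/5 ≈ 3.6000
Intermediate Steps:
R(U) = -8 + U
(R(-9)*(-18))/85 = ((-8 - 9)*(-18))/85 = -17*(-18)*(1/85) = 306*(1/85) = 18/5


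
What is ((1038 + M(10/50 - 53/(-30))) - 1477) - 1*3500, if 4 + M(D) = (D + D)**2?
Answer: -883694/225 ≈ -3927.5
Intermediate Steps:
M(D) = -4 + 4*D**2 (M(D) = -4 + (D + D)**2 = -4 + (2*D)**2 = -4 + 4*D**2)
((1038 + M(10/50 - 53/(-30))) - 1477) - 1*3500 = ((1038 + (-4 + 4*(10/50 - 53/(-30))**2)) - 1477) - 1*3500 = ((1038 + (-4 + 4*(10*(1/50) - 53*(-1/30))**2)) - 1477) - 3500 = ((1038 + (-4 + 4*(1/5 + 53/30)**2)) - 1477) - 3500 = ((1038 + (-4 + 4*(59/30)**2)) - 1477) - 3500 = ((1038 + (-4 + 4*(3481/900))) - 1477) - 3500 = ((1038 + (-4 + 3481/225)) - 1477) - 3500 = ((1038 + 2581/225) - 1477) - 3500 = (236131/225 - 1477) - 3500 = -96194/225 - 3500 = -883694/225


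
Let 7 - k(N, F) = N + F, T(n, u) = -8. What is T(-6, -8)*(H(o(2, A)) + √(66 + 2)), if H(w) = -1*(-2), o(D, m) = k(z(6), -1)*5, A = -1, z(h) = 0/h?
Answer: -16 - 16*√17 ≈ -81.970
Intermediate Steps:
z(h) = 0
k(N, F) = 7 - F - N (k(N, F) = 7 - (N + F) = 7 - (F + N) = 7 + (-F - N) = 7 - F - N)
o(D, m) = 40 (o(D, m) = (7 - 1*(-1) - 1*0)*5 = (7 + 1 + 0)*5 = 8*5 = 40)
H(w) = 2
T(-6, -8)*(H(o(2, A)) + √(66 + 2)) = -8*(2 + √(66 + 2)) = -8*(2 + √68) = -8*(2 + 2*√17) = -16 - 16*√17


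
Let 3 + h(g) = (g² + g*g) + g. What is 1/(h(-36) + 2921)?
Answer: 1/5474 ≈ 0.00018268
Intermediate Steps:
h(g) = -3 + g + 2*g² (h(g) = -3 + ((g² + g*g) + g) = -3 + ((g² + g²) + g) = -3 + (2*g² + g) = -3 + (g + 2*g²) = -3 + g + 2*g²)
1/(h(-36) + 2921) = 1/((-3 - 36 + 2*(-36)²) + 2921) = 1/((-3 - 36 + 2*1296) + 2921) = 1/((-3 - 36 + 2592) + 2921) = 1/(2553 + 2921) = 1/5474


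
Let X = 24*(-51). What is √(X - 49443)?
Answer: I*√50667 ≈ 225.09*I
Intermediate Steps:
X = -1224
√(X - 49443) = √(-1224 - 49443) = √(-50667) = I*√50667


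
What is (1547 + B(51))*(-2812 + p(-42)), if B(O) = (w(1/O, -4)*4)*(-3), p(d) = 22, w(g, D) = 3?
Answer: -4215690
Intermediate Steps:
B(O) = -36 (B(O) = (3*4)*(-3) = 12*(-3) = -36)
(1547 + B(51))*(-2812 + p(-42)) = (1547 - 36)*(-2812 + 22) = 1511*(-2790) = -4215690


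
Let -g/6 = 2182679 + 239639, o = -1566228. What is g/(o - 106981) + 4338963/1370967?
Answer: 9061833397101/764638107701 ≈ 11.851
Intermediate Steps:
g = -14533908 (g = -6*(2182679 + 239639) = -6*2422318 = -14533908)
g/(o - 106981) + 4338963/1370967 = -14533908/(-1566228 - 106981) + 4338963/1370967 = -14533908/(-1673209) + 4338963*(1/1370967) = -14533908*(-1/1673209) + 1446321/456989 = 14533908/1673209 + 1446321/456989 = 9061833397101/764638107701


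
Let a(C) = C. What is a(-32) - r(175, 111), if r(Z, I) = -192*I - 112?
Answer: 21392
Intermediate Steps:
r(Z, I) = -112 - 192*I
a(-32) - r(175, 111) = -32 - (-112 - 192*111) = -32 - (-112 - 21312) = -32 - 1*(-21424) = -32 + 21424 = 21392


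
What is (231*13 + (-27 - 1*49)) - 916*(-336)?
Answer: 310703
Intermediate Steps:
(231*13 + (-27 - 1*49)) - 916*(-336) = (3003 + (-27 - 49)) - 1*(-307776) = (3003 - 76) + 307776 = 2927 + 307776 = 310703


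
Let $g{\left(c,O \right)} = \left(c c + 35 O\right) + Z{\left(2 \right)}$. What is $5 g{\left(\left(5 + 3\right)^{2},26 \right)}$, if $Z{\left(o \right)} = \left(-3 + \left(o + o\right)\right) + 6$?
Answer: $25065$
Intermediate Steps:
$Z{\left(o \right)} = 3 + 2 o$ ($Z{\left(o \right)} = \left(-3 + 2 o\right) + 6 = 3 + 2 o$)
$g{\left(c,O \right)} = 7 + c^{2} + 35 O$ ($g{\left(c,O \right)} = \left(c c + 35 O\right) + \left(3 + 2 \cdot 2\right) = \left(c^{2} + 35 O\right) + \left(3 + 4\right) = \left(c^{2} + 35 O\right) + 7 = 7 + c^{2} + 35 O$)
$5 g{\left(\left(5 + 3\right)^{2},26 \right)} = 5 \left(7 + \left(\left(5 + 3\right)^{2}\right)^{2} + 35 \cdot 26\right) = 5 \left(7 + \left(8^{2}\right)^{2} + 910\right) = 5 \left(7 + 64^{2} + 910\right) = 5 \left(7 + 4096 + 910\right) = 5 \cdot 5013 = 25065$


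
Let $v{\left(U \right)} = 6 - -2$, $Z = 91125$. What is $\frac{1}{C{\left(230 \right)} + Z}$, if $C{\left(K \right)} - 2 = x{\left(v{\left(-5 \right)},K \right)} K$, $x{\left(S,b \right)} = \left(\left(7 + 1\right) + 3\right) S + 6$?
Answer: $\frac{1}{112747} \approx 8.8694 \cdot 10^{-6}$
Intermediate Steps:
$v{\left(U \right)} = 8$ ($v{\left(U \right)} = 6 + 2 = 8$)
$x{\left(S,b \right)} = 6 + 11 S$ ($x{\left(S,b \right)} = \left(8 + 3\right) S + 6 = 11 S + 6 = 6 + 11 S$)
$C{\left(K \right)} = 2 + 94 K$ ($C{\left(K \right)} = 2 + \left(6 + 11 \cdot 8\right) K = 2 + \left(6 + 88\right) K = 2 + 94 K$)
$\frac{1}{C{\left(230 \right)} + Z} = \frac{1}{\left(2 + 94 \cdot 230\right) + 91125} = \frac{1}{\left(2 + 21620\right) + 91125} = \frac{1}{21622 + 91125} = \frac{1}{112747}$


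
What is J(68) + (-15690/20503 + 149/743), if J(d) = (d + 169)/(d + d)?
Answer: 2440423445/2071787144 ≈ 1.1779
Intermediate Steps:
J(d) = (169 + d)/(2*d) (J(d) = (169 + d)/((2*d)) = (169 + d)*(1/(2*d)) = (169 + d)/(2*d))
J(68) + (-15690/20503 + 149/743) = (½)*(169 + 68)/68 + (-15690/20503 + 149/743) = (½)*(1/68)*237 + (-15690*1/20503 + 149*(1/743)) = 237/136 + (-15690/20503 + 149/743) = 237/136 - 8602723/15233729 = 2440423445/2071787144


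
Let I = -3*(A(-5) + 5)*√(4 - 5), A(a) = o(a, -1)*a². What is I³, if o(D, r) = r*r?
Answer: 729000*I ≈ 7.29e+5*I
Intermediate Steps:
o(D, r) = r²
A(a) = a² (A(a) = (-1)²*a² = 1*a² = a²)
I = -90*I (I = -3*((-5)² + 5)*√(4 - 5) = -3*(25 + 5)*√(-1) = -90*I ≈ -90.0*I)
I³ = (-90*I)³ = 729000*I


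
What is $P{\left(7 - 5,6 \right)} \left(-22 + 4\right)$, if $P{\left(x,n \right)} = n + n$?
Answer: $-216$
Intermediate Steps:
$P{\left(x,n \right)} = 2 n$
$P{\left(7 - 5,6 \right)} \left(-22 + 4\right) = 2 \cdot 6 \left(-22 + 4\right) = 12 \left(-18\right) = -216$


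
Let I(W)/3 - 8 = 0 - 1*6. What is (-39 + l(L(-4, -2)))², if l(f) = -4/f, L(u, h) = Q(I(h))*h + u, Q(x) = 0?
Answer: 1444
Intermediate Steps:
I(W) = 6 (I(W) = 24 + 3*(0 - 1*6) = 24 + 3*(0 - 6) = 24 + 3*(-6) = 24 - 18 = 6)
L(u, h) = u (L(u, h) = 0*h + u = 0 + u = u)
(-39 + l(L(-4, -2)))² = (-39 - 4/(-4))² = (-39 - 4*(-¼))² = (-39 + 1)² = (-38)² = 1444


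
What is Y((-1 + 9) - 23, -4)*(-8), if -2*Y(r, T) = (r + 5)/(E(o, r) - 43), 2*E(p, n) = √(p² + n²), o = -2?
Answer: 6880/7167 + 80*√229/7167 ≈ 1.1289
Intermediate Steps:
E(p, n) = √(n² + p²)/2 (E(p, n) = √(p² + n²)/2 = √(n² + p²)/2)
Y(r, T) = -(5 + r)/(2*(-43 + √(4 + r²)/2)) (Y(r, T) = -(r + 5)/(2*(√(r² + (-2)²)/2 - 43)) = -(5 + r)/(2*(√(r² + 4)/2 - 43)) = -(5 + r)/(2*(√(4 + r²)/2 - 43)) = -(5 + r)/(2*(-43 + √(4 + r²)/2)))
Y((-1 + 9) - 23, -4)*(-8) = ((-5 - ((-1 + 9) - 23))/(-86 + √(4 + ((-1 + 9) - 23)²)))*(-8) = ((-5 - (8 - 23))/(-86 + √(4 + (8 - 23)²)))*(-8) = ((-5 - 1*(-15))/(-86 + √(4 + (-15)²)))*(-8) = ((-5 + 15)/(-86 + √(4 + 225)))*(-8) = (10/(-86 + √229))*(-8) = -80/(-86 + √229)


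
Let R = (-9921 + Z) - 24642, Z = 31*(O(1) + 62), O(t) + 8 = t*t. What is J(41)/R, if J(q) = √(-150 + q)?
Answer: -I*√109/32858 ≈ -0.00031774*I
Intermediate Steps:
O(t) = -8 + t² (O(t) = -8 + t*t = -8 + t²)
Z = 1705 (Z = 31*((-8 + 1²) + 62) = 31*((-8 + 1) + 62) = 31*(-7 + 62) = 31*55 = 1705)
R = -32858 (R = (-9921 + 1705) - 24642 = -8216 - 24642 = -32858)
J(41)/R = √(-150 + 41)/(-32858) = √(-109)*(-1/32858) = (I*√109)*(-1/32858) = -I*√109/32858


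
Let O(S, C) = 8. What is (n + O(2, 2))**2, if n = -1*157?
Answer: 22201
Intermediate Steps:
n = -157
(n + O(2, 2))**2 = (-157 + 8)**2 = (-149)**2 = 22201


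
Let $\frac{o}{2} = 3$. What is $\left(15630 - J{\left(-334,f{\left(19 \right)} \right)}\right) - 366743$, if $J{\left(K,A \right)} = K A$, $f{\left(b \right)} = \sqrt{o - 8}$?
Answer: $-351113 + 334 i \sqrt{2} \approx -3.5111 \cdot 10^{5} + 472.35 i$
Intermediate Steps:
$o = 6$ ($o = 2 \cdot 3 = 6$)
$f{\left(b \right)} = i \sqrt{2}$ ($f{\left(b \right)} = \sqrt{6 - 8} = \sqrt{-2} = i \sqrt{2}$)
$J{\left(K,A \right)} = A K$
$\left(15630 - J{\left(-334,f{\left(19 \right)} \right)}\right) - 366743 = \left(15630 - i \sqrt{2} \left(-334\right)\right) - 366743 = \left(15630 - - 334 i \sqrt{2}\right) - 366743 = \left(15630 + 334 i \sqrt{2}\right) - 366743 = -351113 + 334 i \sqrt{2}$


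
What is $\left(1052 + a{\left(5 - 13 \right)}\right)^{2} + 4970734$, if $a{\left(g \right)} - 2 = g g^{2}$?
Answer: $5264498$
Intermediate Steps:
$a{\left(g \right)} = 2 + g^{3}$ ($a{\left(g \right)} = 2 + g g^{2} = 2 + g^{3}$)
$\left(1052 + a{\left(5 - 13 \right)}\right)^{2} + 4970734 = \left(1052 + \left(2 + \left(5 - 13\right)^{3}\right)\right)^{2} + 4970734 = \left(1052 + \left(2 + \left(-8\right)^{3}\right)\right)^{2} + 4970734 = \left(1052 + \left(2 - 512\right)\right)^{2} + 4970734 = \left(1052 - 510\right)^{2} + 4970734 = 542^{2} + 4970734 = 293764 + 4970734 = 5264498$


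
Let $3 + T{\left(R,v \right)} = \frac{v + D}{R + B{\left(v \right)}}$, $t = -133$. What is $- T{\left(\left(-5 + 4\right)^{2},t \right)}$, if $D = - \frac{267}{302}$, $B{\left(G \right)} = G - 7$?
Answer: $\frac{85501}{41978} \approx 2.0368$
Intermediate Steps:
$B{\left(G \right)} = -7 + G$
$D = - \frac{267}{302}$ ($D = \left(-267\right) \frac{1}{302} = - \frac{267}{302} \approx -0.88411$)
$T{\left(R,v \right)} = -3 + \frac{- \frac{267}{302} + v}{-7 + R + v}$ ($T{\left(R,v \right)} = -3 + \frac{v - \frac{267}{302}}{R + \left(-7 + v\right)} = -3 + \frac{- \frac{267}{302} + v}{-7 + R + v}$)
$- T{\left(\left(-5 + 4\right)^{2},t \right)} = - \frac{\frac{6075}{302} - 3 \left(-5 + 4\right)^{2} - -266}{-7 + \left(-5 + 4\right)^{2} - 133} = - \frac{\frac{6075}{302} - 3 \left(-1\right)^{2} + 266}{-7 + \left(-1\right)^{2} - 133} = - \frac{\frac{6075}{302} - 3 + 266}{-7 + 1 - 133} = - \frac{\frac{6075}{302} - 3 + 266}{-139} = - \frac{\left(-1\right) 85501}{139 \cdot 302} = \left(-1\right) \left(- \frac{85501}{41978}\right) = \frac{85501}{41978}$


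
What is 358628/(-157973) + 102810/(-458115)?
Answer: -12035604690/4824653393 ≈ -2.4946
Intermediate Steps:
358628/(-157973) + 102810/(-458115) = 358628*(-1/157973) + 102810*(-1/458115) = -358628/157973 - 6854/30541 = -12035604690/4824653393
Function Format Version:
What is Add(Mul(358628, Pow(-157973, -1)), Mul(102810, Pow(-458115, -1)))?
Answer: Rational(-12035604690, 4824653393) ≈ -2.4946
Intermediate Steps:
Add(Mul(358628, Pow(-157973, -1)), Mul(102810, Pow(-458115, -1))) = Add(Mul(358628, Rational(-1, 157973)), Mul(102810, Rational(-1, 458115))) = Add(Rational(-358628, 157973), Rational(-6854, 30541)) = Rational(-12035604690, 4824653393)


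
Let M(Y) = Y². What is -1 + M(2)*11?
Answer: 43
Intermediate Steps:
-1 + M(2)*11 = -1 + 2²*11 = -1 + 4*11 = -1 + 44 = 43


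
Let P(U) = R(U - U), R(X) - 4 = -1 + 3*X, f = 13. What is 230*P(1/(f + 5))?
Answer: 690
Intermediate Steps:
R(X) = 3 + 3*X (R(X) = 4 + (-1 + 3*X) = 3 + 3*X)
P(U) = 3 (P(U) = 3 + 3*(U - U) = 3 + 3*0 = 3 + 0 = 3)
230*P(1/(f + 5)) = 230*3 = 690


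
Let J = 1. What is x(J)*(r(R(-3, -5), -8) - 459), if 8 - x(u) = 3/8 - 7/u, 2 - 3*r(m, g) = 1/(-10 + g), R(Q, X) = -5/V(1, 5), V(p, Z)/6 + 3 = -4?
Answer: -321737/48 ≈ -6702.9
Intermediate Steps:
V(p, Z) = -42 (V(p, Z) = -18 + 6*(-4) = -18 - 24 = -42)
R(Q, X) = 5/42 (R(Q, X) = -5/(-42) = -5*(-1/42) = 5/42)
r(m, g) = ⅔ - 1/(3*(-10 + g))
x(u) = 61/8 + 7/u (x(u) = 8 - (3/8 - 7/u) = 8 + (-3/8 + 7/u) = 61/8 + 7/u)
x(J)*(r(R(-3, -5), -8) - 459) = (61/8 + 7/1)*((-21 + 2*(-8))/(3*(-10 - 8)) - 459) = (61/8 + 7*1)*((⅓)*(-21 - 16)/(-18) - 459) = (61/8 + 7)*((⅓)*(-1/18)*(-37) - 459) = 117*(37/54 - 459)/8 = (117/8)*(-24749/54) = -321737/48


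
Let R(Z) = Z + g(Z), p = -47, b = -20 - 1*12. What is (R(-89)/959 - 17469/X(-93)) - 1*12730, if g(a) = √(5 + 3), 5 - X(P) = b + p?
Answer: -49630387/3836 + 2*√2/959 ≈ -12938.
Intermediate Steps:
b = -32 (b = -20 - 12 = -32)
X(P) = 84 (X(P) = 5 - (-32 - 47) = 5 - 1*(-79) = 5 + 79 = 84)
g(a) = 2*√2 (g(a) = √8 = 2*√2)
R(Z) = Z + 2*√2
(R(-89)/959 - 17469/X(-93)) - 1*12730 = ((-89 + 2*√2)/959 - 17469/84) - 1*12730 = ((-89 + 2*√2)*(1/959) - 17469*1/84) - 12730 = ((-89/959 + 2*√2/959) - 5823/28) - 12730 = (-798107/3836 + 2*√2/959) - 12730 = -49630387/3836 + 2*√2/959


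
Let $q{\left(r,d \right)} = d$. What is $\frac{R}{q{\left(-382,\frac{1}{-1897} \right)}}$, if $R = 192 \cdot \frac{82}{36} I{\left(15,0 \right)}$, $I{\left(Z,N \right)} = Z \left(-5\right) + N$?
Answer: $62221600$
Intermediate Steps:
$I{\left(Z,N \right)} = N - 5 Z$ ($I{\left(Z,N \right)} = - 5 Z + N = N - 5 Z$)
$R = -32800$ ($R = 192 \cdot \frac{82}{36} \left(0 - 75\right) = 192 \cdot 82 \cdot \frac{1}{36} \left(0 - 75\right) = 192 \cdot \frac{41}{18} \left(-75\right) = \frac{1312}{3} \left(-75\right) = -32800$)
$\frac{R}{q{\left(-382,\frac{1}{-1897} \right)}} = - \frac{32800}{\frac{1}{-1897}} = - \frac{32800}{- \frac{1}{1897}} = \left(-32800\right) \left(-1897\right) = 62221600$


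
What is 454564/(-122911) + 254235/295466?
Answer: -103059928739/36316021526 ≈ -2.8379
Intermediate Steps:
454564/(-122911) + 254235/295466 = 454564*(-1/122911) + 254235*(1/295466) = -454564/122911 + 254235/295466 = -103059928739/36316021526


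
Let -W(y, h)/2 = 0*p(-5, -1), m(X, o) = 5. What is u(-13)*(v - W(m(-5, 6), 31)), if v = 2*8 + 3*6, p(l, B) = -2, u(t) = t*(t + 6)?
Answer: 3094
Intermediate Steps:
u(t) = t*(6 + t)
v = 34 (v = 16 + 18 = 34)
W(y, h) = 0 (W(y, h) = -0*(-2) = -2*0 = 0)
u(-13)*(v - W(m(-5, 6), 31)) = (-13*(6 - 13))*(34 - 1*0) = (-13*(-7))*(34 + 0) = 91*34 = 3094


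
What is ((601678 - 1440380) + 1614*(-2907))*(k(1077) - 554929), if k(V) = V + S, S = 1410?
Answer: 3055335725200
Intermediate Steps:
k(V) = 1410 + V (k(V) = V + 1410 = 1410 + V)
((601678 - 1440380) + 1614*(-2907))*(k(1077) - 554929) = ((601678 - 1440380) + 1614*(-2907))*((1410 + 1077) - 554929) = (-838702 - 4691898)*(2487 - 554929) = -5530600*(-552442) = 3055335725200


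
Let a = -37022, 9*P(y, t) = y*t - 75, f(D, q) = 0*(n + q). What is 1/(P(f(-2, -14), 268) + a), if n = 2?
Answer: -3/111091 ≈ -2.7005e-5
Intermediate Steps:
f(D, q) = 0 (f(D, q) = 0*(2 + q) = 0)
P(y, t) = -25/3 + t*y/9 (P(y, t) = (y*t - 75)/9 = (t*y - 75)/9 = (-75 + t*y)/9 = -25/3 + t*y/9)
1/(P(f(-2, -14), 268) + a) = 1/((-25/3 + (⅑)*268*0) - 37022) = 1/((-25/3 + 0) - 37022) = 1/(-25/3 - 37022) = 1/(-111091/3) = -3/111091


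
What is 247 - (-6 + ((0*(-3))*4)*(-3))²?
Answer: 211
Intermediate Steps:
247 - (-6 + ((0*(-3))*4)*(-3))² = 247 - (-6 + (0*4)*(-3))² = 247 - (-6 + 0*(-3))² = 247 - (-6 + 0)² = 247 - 1*(-6)² = 247 - 1*36 = 247 - 36 = 211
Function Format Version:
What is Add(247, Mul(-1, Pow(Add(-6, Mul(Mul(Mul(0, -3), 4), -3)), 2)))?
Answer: 211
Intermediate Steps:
Add(247, Mul(-1, Pow(Add(-6, Mul(Mul(Mul(0, -3), 4), -3)), 2))) = Add(247, Mul(-1, Pow(Add(-6, Mul(Mul(0, 4), -3)), 2))) = Add(247, Mul(-1, Pow(Add(-6, Mul(0, -3)), 2))) = Add(247, Mul(-1, Pow(Add(-6, 0), 2))) = Add(247, Mul(-1, Pow(-6, 2))) = Add(247, Mul(-1, 36)) = Add(247, -36) = 211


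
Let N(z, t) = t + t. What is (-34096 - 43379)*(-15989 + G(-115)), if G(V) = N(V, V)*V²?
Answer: 236898329025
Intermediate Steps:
N(z, t) = 2*t
G(V) = 2*V³ (G(V) = (2*V)*V² = 2*V³)
(-34096 - 43379)*(-15989 + G(-115)) = (-34096 - 43379)*(-15989 + 2*(-115)³) = -77475*(-15989 + 2*(-1520875)) = -77475*(-15989 - 3041750) = -77475*(-3057739) = 236898329025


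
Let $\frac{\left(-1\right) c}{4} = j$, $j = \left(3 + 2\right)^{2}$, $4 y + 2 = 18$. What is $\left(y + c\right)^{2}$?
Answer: $9216$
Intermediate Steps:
$y = 4$ ($y = - \frac{1}{2} + \frac{1}{4} \cdot 18 = - \frac{1}{2} + \frac{9}{2} = 4$)
$j = 25$ ($j = 5^{2} = 25$)
$c = -100$ ($c = \left(-4\right) 25 = -100$)
$\left(y + c\right)^{2} = \left(4 - 100\right)^{2} = \left(-96\right)^{2} = 9216$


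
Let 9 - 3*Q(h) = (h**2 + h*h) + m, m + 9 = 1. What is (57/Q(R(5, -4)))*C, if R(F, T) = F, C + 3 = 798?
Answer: -45315/11 ≈ -4119.5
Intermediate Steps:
C = 795 (C = -3 + 798 = 795)
m = -8 (m = -9 + 1 = -8)
Q(h) = 17/3 - 2*h**2/3 (Q(h) = 3 - ((h**2 + h*h) - 8)/3 = 3 - ((h**2 + h**2) - 8)/3 = 3 - (2*h**2 - 8)/3 = 3 - (-8 + 2*h**2)/3 = 3 + (8/3 - 2*h**2/3) = 17/3 - 2*h**2/3)
(57/Q(R(5, -4)))*C = (57/(17/3 - 2/3*5**2))*795 = (57/(17/3 - 2/3*25))*795 = (57/(17/3 - 50/3))*795 = (57/(-11))*795 = (57*(-1/11))*795 = -57/11*795 = -45315/11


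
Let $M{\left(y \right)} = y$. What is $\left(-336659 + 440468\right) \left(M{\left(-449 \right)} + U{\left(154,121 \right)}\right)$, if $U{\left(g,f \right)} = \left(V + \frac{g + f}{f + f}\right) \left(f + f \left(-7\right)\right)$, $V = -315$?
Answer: $23607827544$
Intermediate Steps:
$U{\left(g,f \right)} = - 6 f \left(-315 + \frac{f + g}{2 f}\right)$ ($U{\left(g,f \right)} = \left(-315 + \frac{g + f}{f + f}\right) \left(f + f \left(-7\right)\right) = \left(-315 + \frac{f + g}{2 f}\right) \left(f - 7 f\right) = \left(-315 + \left(f + g\right) \frac{1}{2 f}\right) \left(- 6 f\right) = \left(-315 + \frac{f + g}{2 f}\right) \left(- 6 f\right) = - 6 f \left(-315 + \frac{f + g}{2 f}\right)$)
$\left(-336659 + 440468\right) \left(M{\left(-449 \right)} + U{\left(154,121 \right)}\right) = \left(-336659 + 440468\right) \left(-449 + \left(\left(-3\right) 154 + 1887 \cdot 121\right)\right) = 103809 \left(-449 + \left(-462 + 228327\right)\right) = 103809 \left(-449 + 227865\right) = 103809 \cdot 227416 = 23607827544$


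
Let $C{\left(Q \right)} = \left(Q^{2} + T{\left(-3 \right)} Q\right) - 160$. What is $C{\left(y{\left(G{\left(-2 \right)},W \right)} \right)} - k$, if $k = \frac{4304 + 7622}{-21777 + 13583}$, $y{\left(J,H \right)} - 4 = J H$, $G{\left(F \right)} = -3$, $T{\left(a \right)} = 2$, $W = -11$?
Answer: $\frac{5262414}{4097} \approx 1284.5$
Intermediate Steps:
$y{\left(J,H \right)} = 4 + H J$ ($y{\left(J,H \right)} = 4 + J H = 4 + H J$)
$C{\left(Q \right)} = -160 + Q^{2} + 2 Q$ ($C{\left(Q \right)} = \left(Q^{2} + 2 Q\right) - 160 = -160 + Q^{2} + 2 Q$)
$k = - \frac{5963}{4097}$ ($k = \frac{11926}{-8194} = 11926 \left(- \frac{1}{8194}\right) = - \frac{5963}{4097} \approx -1.4555$)
$C{\left(y{\left(G{\left(-2 \right)},W \right)} \right)} - k = \left(-160 + \left(4 - -33\right)^{2} + 2 \left(4 - -33\right)\right) - - \frac{5963}{4097} = \left(-160 + \left(4 + 33\right)^{2} + 2 \left(4 + 33\right)\right) + \frac{5963}{4097} = \left(-160 + 37^{2} + 2 \cdot 37\right) + \frac{5963}{4097} = \left(-160 + 1369 + 74\right) + \frac{5963}{4097} = 1283 + \frac{5963}{4097} = \frac{5262414}{4097}$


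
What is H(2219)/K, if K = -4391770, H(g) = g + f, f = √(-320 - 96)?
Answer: -2219/4391770 - 2*I*√26/2195885 ≈ -0.00050526 - 4.6442e-6*I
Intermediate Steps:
f = 4*I*√26 (f = √(-416) = 4*I*√26 ≈ 20.396*I)
H(g) = g + 4*I*√26
H(2219)/K = (2219 + 4*I*√26)/(-4391770) = (2219 + 4*I*√26)*(-1/4391770) = -2219/4391770 - 2*I*√26/2195885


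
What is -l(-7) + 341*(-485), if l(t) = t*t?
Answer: -165434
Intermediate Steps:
l(t) = t²
-l(-7) + 341*(-485) = -1*(-7)² + 341*(-485) = -1*49 - 165385 = -49 - 165385 = -165434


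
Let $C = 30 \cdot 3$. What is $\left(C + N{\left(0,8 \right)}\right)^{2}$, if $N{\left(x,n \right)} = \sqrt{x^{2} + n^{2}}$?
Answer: $9604$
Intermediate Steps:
$N{\left(x,n \right)} = \sqrt{n^{2} + x^{2}}$
$C = 90$
$\left(C + N{\left(0,8 \right)}\right)^{2} = \left(90 + \sqrt{8^{2} + 0^{2}}\right)^{2} = \left(90 + \sqrt{64 + 0}\right)^{2} = \left(90 + \sqrt{64}\right)^{2} = \left(90 + 8\right)^{2} = 98^{2} = 9604$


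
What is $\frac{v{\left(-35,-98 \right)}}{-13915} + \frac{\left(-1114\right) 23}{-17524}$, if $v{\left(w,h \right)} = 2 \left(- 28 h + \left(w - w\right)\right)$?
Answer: $\frac{130179209}{121923230} \approx 1.0677$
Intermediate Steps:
$v{\left(w,h \right)} = - 56 h$ ($v{\left(w,h \right)} = 2 \left(- 28 h + 0\right) = 2 \left(- 28 h\right) = - 56 h$)
$\frac{v{\left(-35,-98 \right)}}{-13915} + \frac{\left(-1114\right) 23}{-17524} = \frac{\left(-56\right) \left(-98\right)}{-13915} + \frac{\left(-1114\right) 23}{-17524} = 5488 \left(- \frac{1}{13915}\right) - - \frac{12811}{8762} = - \frac{5488}{13915} + \frac{12811}{8762} = \frac{130179209}{121923230}$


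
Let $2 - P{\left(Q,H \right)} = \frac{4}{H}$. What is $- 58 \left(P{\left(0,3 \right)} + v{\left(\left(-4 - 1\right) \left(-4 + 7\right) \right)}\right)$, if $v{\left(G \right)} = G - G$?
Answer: $- \frac{116}{3} \approx -38.667$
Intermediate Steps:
$v{\left(G \right)} = 0$
$P{\left(Q,H \right)} = 2 - \frac{4}{H}$
$- 58 \left(P{\left(0,3 \right)} + v{\left(\left(-4 - 1\right) \left(-4 + 7\right) \right)}\right) = - 58 \left(\left(2 - \frac{4}{3}\right) + 0\right) = - 58 \left(\frac{2}{3} + 0\right) = \left(-58\right) \frac{2}{3} = - \frac{116}{3}$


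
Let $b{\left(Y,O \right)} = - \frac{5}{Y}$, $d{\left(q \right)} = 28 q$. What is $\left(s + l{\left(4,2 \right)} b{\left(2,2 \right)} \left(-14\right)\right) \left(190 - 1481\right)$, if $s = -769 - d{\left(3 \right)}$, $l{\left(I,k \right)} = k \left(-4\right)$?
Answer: $1462703$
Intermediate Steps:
$l{\left(I,k \right)} = - 4 k$
$s = -853$ ($s = -769 - 28 \cdot 3 = -769 - 84 = -853$)
$\left(s + l{\left(4,2 \right)} b{\left(2,2 \right)} \left(-14\right)\right) \left(190 - 1481\right) = \left(-853 + \left(-4\right) 2 \left(- \frac{5}{2}\right) \left(-14\right)\right) \left(190 - 1481\right) = \left(-853 + - 8 \left(\left(-5\right) \frac{1}{2}\right) \left(-14\right)\right) \left(-1291\right) = \left(-853 + \left(-8\right) \left(- \frac{5}{2}\right) \left(-14\right)\right) \left(-1291\right) = \left(-853 + 20 \left(-14\right)\right) \left(-1291\right) = \left(-853 - 280\right) \left(-1291\right) = \left(-1133\right) \left(-1291\right) = 1462703$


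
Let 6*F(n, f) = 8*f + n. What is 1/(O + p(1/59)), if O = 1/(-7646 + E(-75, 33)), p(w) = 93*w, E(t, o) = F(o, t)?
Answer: 913379/1439615 ≈ 0.63446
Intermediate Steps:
F(n, f) = n/6 + 4*f/3 (F(n, f) = (8*f + n)/6 = (n + 8*f)/6 = n/6 + 4*f/3)
E(t, o) = o/6 + 4*t/3
O = -2/15481 (O = 1/(-7646 + ((1/6)*33 + (4/3)*(-75))) = 1/(-7646 + (11/2 - 100)) = 1/(-7646 - 189/2) = 1/(-15481/2) = -2/15481 ≈ -0.00012919)
1/(O + p(1/59)) = 1/(-2/15481 + 93/59) = 1/(1439615/913379) = 913379/1439615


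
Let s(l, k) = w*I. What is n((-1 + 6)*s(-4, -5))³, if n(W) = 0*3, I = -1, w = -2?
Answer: 0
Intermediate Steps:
s(l, k) = 2 (s(l, k) = -2*(-1) = 2)
n(W) = 0
n((-1 + 6)*s(-4, -5))³ = 0³ = 0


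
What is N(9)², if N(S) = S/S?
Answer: 1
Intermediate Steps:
N(S) = 1
N(9)² = 1² = 1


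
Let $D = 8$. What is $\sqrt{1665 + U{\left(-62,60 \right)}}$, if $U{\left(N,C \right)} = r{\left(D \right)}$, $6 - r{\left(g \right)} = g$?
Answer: $\sqrt{1663} \approx 40.78$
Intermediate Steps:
$r{\left(g \right)} = 6 - g$
$U{\left(N,C \right)} = -2$ ($U{\left(N,C \right)} = 6 - 8 = -2$)
$\sqrt{1665 + U{\left(-62,60 \right)}} = \sqrt{1665 - 2} = \sqrt{1663}$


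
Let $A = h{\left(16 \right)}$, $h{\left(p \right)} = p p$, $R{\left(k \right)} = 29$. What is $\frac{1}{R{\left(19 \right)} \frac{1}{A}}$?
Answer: $\frac{256}{29} \approx 8.8276$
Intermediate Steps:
$h{\left(p \right)} = p^{2}$
$A = 256$ ($A = 16^{2} = 256$)
$\frac{1}{R{\left(19 \right)} \frac{1}{A}} = \frac{1}{29 \cdot \frac{1}{256}} = \frac{1}{\frac{29}{256}} = \frac{256}{29}$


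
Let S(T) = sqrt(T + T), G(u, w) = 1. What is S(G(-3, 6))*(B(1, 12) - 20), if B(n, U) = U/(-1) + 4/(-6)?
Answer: -98*sqrt(2)/3 ≈ -46.198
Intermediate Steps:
B(n, U) = -2/3 - U (B(n, U) = U*(-1) + 4*(-1/6) = -U - 2/3 = -2/3 - U)
S(T) = sqrt(2)*sqrt(T) (S(T) = sqrt(2*T) = sqrt(2)*sqrt(T))
S(G(-3, 6))*(B(1, 12) - 20) = (sqrt(2)*sqrt(1))*((-2/3 - 1*12) - 20) = (sqrt(2)*1)*((-2/3 - 12) - 20) = sqrt(2)*(-38/3 - 20) = sqrt(2)*(-98/3) = -98*sqrt(2)/3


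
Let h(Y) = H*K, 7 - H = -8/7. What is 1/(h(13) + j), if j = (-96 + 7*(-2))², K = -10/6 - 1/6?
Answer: 14/169191 ≈ 8.2747e-5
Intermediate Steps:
H = 57/7 (H = 7 - (-8)/7 = 7 - 1*(-8/7) = 7 + 8/7 = 57/7 ≈ 8.1429)
K = -11/6 (K = -10*⅙ - 1*⅙ = -5/3 - ⅙ = -11/6 ≈ -1.8333)
h(Y) = -209/14 (h(Y) = (57/7)*(-11/6) = -209/14)
j = 12100 (j = (-96 - 14)² = (-110)² = 12100)
1/(h(13) + j) = 1/(-209/14 + 12100) = 1/(169191/14) = 14/169191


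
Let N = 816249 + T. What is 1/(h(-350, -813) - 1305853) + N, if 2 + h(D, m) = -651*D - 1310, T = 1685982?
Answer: 2700695451764/1079315 ≈ 2.5022e+6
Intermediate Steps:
h(D, m) = -1312 - 651*D (h(D, m) = -2 + (-651*D - 1310) = -2 + (-1310 - 651*D) = -1312 - 651*D)
N = 2502231 (N = 816249 + 1685982 = 2502231)
1/(h(-350, -813) - 1305853) + N = 1/((-1312 - 651*(-350)) - 1305853) + 2502231 = 1/((-1312 + 227850) - 1305853) + 2502231 = 1/(226538 - 1305853) + 2502231 = 1/(-1079315) + 2502231 = -1/1079315 + 2502231 = 2700695451764/1079315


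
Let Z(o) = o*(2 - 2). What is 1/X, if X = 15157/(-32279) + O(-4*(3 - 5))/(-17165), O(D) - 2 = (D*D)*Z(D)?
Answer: -554069035/260234463 ≈ -2.1291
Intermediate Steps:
Z(o) = 0 (Z(o) = o*0 = 0)
O(D) = 2 (O(D) = 2 + (D*D)*0 = 2 + D²*0 = 2 + 0 = 2)
X = -260234463/554069035 (X = 15157/(-32279) + 2/(-17165) = 15157*(-1/32279) + 2*(-1/17165) = -15157/32279 - 2/17165 = -260234463/554069035 ≈ -0.46968)
1/X = 1/(-260234463/554069035) = -554069035/260234463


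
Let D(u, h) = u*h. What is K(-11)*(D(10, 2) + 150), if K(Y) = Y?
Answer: -1870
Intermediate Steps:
D(u, h) = h*u
K(-11)*(D(10, 2) + 150) = -11*(2*10 + 150) = -11*(20 + 150) = -11*170 = -1870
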